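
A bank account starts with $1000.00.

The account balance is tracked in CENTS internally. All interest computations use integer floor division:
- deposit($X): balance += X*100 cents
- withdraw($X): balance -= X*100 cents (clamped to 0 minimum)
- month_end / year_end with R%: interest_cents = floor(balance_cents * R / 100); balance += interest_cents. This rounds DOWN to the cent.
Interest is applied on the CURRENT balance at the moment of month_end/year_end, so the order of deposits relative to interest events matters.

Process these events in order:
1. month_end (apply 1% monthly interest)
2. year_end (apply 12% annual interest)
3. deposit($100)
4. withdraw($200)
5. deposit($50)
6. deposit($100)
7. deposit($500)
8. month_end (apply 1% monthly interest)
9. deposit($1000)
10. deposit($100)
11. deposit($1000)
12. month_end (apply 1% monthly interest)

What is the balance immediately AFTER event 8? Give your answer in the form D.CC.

After 1 (month_end (apply 1% monthly interest)): balance=$1010.00 total_interest=$10.00
After 2 (year_end (apply 12% annual interest)): balance=$1131.20 total_interest=$131.20
After 3 (deposit($100)): balance=$1231.20 total_interest=$131.20
After 4 (withdraw($200)): balance=$1031.20 total_interest=$131.20
After 5 (deposit($50)): balance=$1081.20 total_interest=$131.20
After 6 (deposit($100)): balance=$1181.20 total_interest=$131.20
After 7 (deposit($500)): balance=$1681.20 total_interest=$131.20
After 8 (month_end (apply 1% monthly interest)): balance=$1698.01 total_interest=$148.01

Answer: 1698.01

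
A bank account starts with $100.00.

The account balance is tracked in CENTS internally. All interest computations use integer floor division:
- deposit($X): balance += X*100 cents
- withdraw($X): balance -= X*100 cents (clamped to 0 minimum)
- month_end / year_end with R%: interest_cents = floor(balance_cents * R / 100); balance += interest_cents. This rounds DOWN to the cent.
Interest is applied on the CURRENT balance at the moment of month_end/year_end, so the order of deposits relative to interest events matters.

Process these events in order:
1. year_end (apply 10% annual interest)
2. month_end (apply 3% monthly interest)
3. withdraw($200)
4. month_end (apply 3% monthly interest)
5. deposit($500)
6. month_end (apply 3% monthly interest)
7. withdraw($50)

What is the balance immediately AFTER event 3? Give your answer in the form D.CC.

Answer: 0.00

Derivation:
After 1 (year_end (apply 10% annual interest)): balance=$110.00 total_interest=$10.00
After 2 (month_end (apply 3% monthly interest)): balance=$113.30 total_interest=$13.30
After 3 (withdraw($200)): balance=$0.00 total_interest=$13.30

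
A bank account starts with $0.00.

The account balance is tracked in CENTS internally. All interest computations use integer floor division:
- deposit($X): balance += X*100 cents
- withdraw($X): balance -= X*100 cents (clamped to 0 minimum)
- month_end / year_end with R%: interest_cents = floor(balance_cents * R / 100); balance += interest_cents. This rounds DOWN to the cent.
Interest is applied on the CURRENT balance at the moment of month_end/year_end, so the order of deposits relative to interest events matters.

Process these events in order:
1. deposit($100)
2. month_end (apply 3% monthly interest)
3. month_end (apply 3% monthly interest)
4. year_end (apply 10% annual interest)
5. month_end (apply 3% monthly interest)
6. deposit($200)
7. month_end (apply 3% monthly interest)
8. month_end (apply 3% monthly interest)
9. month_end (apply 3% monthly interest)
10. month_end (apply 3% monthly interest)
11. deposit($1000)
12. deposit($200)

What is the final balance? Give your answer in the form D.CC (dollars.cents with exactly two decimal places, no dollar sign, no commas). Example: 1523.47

Answer: 1560.36

Derivation:
After 1 (deposit($100)): balance=$100.00 total_interest=$0.00
After 2 (month_end (apply 3% monthly interest)): balance=$103.00 total_interest=$3.00
After 3 (month_end (apply 3% monthly interest)): balance=$106.09 total_interest=$6.09
After 4 (year_end (apply 10% annual interest)): balance=$116.69 total_interest=$16.69
After 5 (month_end (apply 3% monthly interest)): balance=$120.19 total_interest=$20.19
After 6 (deposit($200)): balance=$320.19 total_interest=$20.19
After 7 (month_end (apply 3% monthly interest)): balance=$329.79 total_interest=$29.79
After 8 (month_end (apply 3% monthly interest)): balance=$339.68 total_interest=$39.68
After 9 (month_end (apply 3% monthly interest)): balance=$349.87 total_interest=$49.87
After 10 (month_end (apply 3% monthly interest)): balance=$360.36 total_interest=$60.36
After 11 (deposit($1000)): balance=$1360.36 total_interest=$60.36
After 12 (deposit($200)): balance=$1560.36 total_interest=$60.36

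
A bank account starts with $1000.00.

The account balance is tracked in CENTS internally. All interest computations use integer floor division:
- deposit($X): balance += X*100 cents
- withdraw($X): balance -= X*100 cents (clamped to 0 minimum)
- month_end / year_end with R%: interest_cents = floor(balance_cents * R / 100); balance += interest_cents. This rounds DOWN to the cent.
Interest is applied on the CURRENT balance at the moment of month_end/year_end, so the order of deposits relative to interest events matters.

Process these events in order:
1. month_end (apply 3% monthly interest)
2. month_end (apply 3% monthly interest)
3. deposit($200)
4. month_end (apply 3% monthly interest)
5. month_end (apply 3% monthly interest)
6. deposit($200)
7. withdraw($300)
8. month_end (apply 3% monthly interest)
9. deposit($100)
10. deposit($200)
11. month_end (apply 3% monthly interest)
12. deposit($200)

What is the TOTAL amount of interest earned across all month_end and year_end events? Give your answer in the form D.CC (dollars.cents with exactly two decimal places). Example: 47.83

After 1 (month_end (apply 3% monthly interest)): balance=$1030.00 total_interest=$30.00
After 2 (month_end (apply 3% monthly interest)): balance=$1060.90 total_interest=$60.90
After 3 (deposit($200)): balance=$1260.90 total_interest=$60.90
After 4 (month_end (apply 3% monthly interest)): balance=$1298.72 total_interest=$98.72
After 5 (month_end (apply 3% monthly interest)): balance=$1337.68 total_interest=$137.68
After 6 (deposit($200)): balance=$1537.68 total_interest=$137.68
After 7 (withdraw($300)): balance=$1237.68 total_interest=$137.68
After 8 (month_end (apply 3% monthly interest)): balance=$1274.81 total_interest=$174.81
After 9 (deposit($100)): balance=$1374.81 total_interest=$174.81
After 10 (deposit($200)): balance=$1574.81 total_interest=$174.81
After 11 (month_end (apply 3% monthly interest)): balance=$1622.05 total_interest=$222.05
After 12 (deposit($200)): balance=$1822.05 total_interest=$222.05

Answer: 222.05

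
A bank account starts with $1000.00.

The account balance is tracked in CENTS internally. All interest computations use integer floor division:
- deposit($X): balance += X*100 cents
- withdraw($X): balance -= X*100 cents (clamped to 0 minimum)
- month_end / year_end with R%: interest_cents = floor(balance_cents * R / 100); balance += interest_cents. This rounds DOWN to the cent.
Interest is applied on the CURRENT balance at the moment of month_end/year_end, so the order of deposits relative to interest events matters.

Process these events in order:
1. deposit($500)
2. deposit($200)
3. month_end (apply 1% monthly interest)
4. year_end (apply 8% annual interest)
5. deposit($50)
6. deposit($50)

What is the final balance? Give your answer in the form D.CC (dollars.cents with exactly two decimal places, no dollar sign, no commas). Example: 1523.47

After 1 (deposit($500)): balance=$1500.00 total_interest=$0.00
After 2 (deposit($200)): balance=$1700.00 total_interest=$0.00
After 3 (month_end (apply 1% monthly interest)): balance=$1717.00 total_interest=$17.00
After 4 (year_end (apply 8% annual interest)): balance=$1854.36 total_interest=$154.36
After 5 (deposit($50)): balance=$1904.36 total_interest=$154.36
After 6 (deposit($50)): balance=$1954.36 total_interest=$154.36

Answer: 1954.36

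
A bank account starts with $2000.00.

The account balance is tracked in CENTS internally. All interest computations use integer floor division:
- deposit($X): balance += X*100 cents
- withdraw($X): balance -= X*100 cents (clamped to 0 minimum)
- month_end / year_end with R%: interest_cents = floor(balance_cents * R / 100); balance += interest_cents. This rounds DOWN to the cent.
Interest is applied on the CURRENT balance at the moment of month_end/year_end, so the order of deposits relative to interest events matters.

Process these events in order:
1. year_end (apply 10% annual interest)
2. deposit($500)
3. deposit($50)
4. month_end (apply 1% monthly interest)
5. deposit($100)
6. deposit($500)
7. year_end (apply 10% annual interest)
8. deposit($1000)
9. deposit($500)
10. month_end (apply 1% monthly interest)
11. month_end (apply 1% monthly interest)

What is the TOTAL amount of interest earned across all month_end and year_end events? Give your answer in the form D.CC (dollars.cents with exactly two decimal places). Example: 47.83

Answer: 670.07

Derivation:
After 1 (year_end (apply 10% annual interest)): balance=$2200.00 total_interest=$200.00
After 2 (deposit($500)): balance=$2700.00 total_interest=$200.00
After 3 (deposit($50)): balance=$2750.00 total_interest=$200.00
After 4 (month_end (apply 1% monthly interest)): balance=$2777.50 total_interest=$227.50
After 5 (deposit($100)): balance=$2877.50 total_interest=$227.50
After 6 (deposit($500)): balance=$3377.50 total_interest=$227.50
After 7 (year_end (apply 10% annual interest)): balance=$3715.25 total_interest=$565.25
After 8 (deposit($1000)): balance=$4715.25 total_interest=$565.25
After 9 (deposit($500)): balance=$5215.25 total_interest=$565.25
After 10 (month_end (apply 1% monthly interest)): balance=$5267.40 total_interest=$617.40
After 11 (month_end (apply 1% monthly interest)): balance=$5320.07 total_interest=$670.07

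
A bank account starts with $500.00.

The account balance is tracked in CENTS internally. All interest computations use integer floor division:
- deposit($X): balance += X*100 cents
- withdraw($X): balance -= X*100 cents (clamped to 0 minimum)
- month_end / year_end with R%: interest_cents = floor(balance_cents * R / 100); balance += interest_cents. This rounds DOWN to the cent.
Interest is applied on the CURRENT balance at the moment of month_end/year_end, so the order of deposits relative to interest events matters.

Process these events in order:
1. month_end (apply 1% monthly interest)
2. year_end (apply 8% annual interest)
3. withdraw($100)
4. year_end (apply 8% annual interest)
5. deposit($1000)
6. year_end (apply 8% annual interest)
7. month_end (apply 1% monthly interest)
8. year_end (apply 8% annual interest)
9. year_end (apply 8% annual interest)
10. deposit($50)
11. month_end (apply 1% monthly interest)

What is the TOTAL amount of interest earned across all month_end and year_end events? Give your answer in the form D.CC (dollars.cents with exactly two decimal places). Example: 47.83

Answer: 503.65

Derivation:
After 1 (month_end (apply 1% monthly interest)): balance=$505.00 total_interest=$5.00
After 2 (year_end (apply 8% annual interest)): balance=$545.40 total_interest=$45.40
After 3 (withdraw($100)): balance=$445.40 total_interest=$45.40
After 4 (year_end (apply 8% annual interest)): balance=$481.03 total_interest=$81.03
After 5 (deposit($1000)): balance=$1481.03 total_interest=$81.03
After 6 (year_end (apply 8% annual interest)): balance=$1599.51 total_interest=$199.51
After 7 (month_end (apply 1% monthly interest)): balance=$1615.50 total_interest=$215.50
After 8 (year_end (apply 8% annual interest)): balance=$1744.74 total_interest=$344.74
After 9 (year_end (apply 8% annual interest)): balance=$1884.31 total_interest=$484.31
After 10 (deposit($50)): balance=$1934.31 total_interest=$484.31
After 11 (month_end (apply 1% monthly interest)): balance=$1953.65 total_interest=$503.65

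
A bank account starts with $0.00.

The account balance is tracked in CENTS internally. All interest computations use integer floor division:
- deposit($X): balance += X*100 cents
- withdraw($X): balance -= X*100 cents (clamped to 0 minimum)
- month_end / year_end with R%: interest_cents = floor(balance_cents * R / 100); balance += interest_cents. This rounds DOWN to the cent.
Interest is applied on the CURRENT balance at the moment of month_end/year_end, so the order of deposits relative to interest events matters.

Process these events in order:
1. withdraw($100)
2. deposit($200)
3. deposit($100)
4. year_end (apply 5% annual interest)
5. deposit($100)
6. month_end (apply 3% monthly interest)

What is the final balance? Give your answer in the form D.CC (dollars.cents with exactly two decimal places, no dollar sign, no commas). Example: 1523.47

After 1 (withdraw($100)): balance=$0.00 total_interest=$0.00
After 2 (deposit($200)): balance=$200.00 total_interest=$0.00
After 3 (deposit($100)): balance=$300.00 total_interest=$0.00
After 4 (year_end (apply 5% annual interest)): balance=$315.00 total_interest=$15.00
After 5 (deposit($100)): balance=$415.00 total_interest=$15.00
After 6 (month_end (apply 3% monthly interest)): balance=$427.45 total_interest=$27.45

Answer: 427.45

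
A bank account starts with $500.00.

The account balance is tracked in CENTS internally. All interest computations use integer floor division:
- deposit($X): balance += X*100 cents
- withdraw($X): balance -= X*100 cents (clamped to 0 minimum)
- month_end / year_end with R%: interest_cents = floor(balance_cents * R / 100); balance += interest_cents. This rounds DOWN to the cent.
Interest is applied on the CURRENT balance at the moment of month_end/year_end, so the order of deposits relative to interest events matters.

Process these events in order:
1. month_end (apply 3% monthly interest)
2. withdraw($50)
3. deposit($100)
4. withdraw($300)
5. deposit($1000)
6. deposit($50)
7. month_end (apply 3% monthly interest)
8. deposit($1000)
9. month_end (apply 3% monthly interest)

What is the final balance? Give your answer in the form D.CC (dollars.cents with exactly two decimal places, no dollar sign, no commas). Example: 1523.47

After 1 (month_end (apply 3% monthly interest)): balance=$515.00 total_interest=$15.00
After 2 (withdraw($50)): balance=$465.00 total_interest=$15.00
After 3 (deposit($100)): balance=$565.00 total_interest=$15.00
After 4 (withdraw($300)): balance=$265.00 total_interest=$15.00
After 5 (deposit($1000)): balance=$1265.00 total_interest=$15.00
After 6 (deposit($50)): balance=$1315.00 total_interest=$15.00
After 7 (month_end (apply 3% monthly interest)): balance=$1354.45 total_interest=$54.45
After 8 (deposit($1000)): balance=$2354.45 total_interest=$54.45
After 9 (month_end (apply 3% monthly interest)): balance=$2425.08 total_interest=$125.08

Answer: 2425.08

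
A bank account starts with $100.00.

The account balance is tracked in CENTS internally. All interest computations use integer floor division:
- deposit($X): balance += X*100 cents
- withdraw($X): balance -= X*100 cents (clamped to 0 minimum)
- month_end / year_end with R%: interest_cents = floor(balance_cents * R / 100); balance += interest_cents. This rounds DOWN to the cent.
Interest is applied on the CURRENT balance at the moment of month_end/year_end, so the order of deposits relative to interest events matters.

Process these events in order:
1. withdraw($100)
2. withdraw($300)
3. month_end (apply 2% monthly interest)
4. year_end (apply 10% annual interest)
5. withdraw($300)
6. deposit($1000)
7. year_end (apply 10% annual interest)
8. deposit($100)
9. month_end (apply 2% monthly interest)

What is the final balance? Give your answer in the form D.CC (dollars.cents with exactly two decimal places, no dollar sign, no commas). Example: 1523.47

After 1 (withdraw($100)): balance=$0.00 total_interest=$0.00
After 2 (withdraw($300)): balance=$0.00 total_interest=$0.00
After 3 (month_end (apply 2% monthly interest)): balance=$0.00 total_interest=$0.00
After 4 (year_end (apply 10% annual interest)): balance=$0.00 total_interest=$0.00
After 5 (withdraw($300)): balance=$0.00 total_interest=$0.00
After 6 (deposit($1000)): balance=$1000.00 total_interest=$0.00
After 7 (year_end (apply 10% annual interest)): balance=$1100.00 total_interest=$100.00
After 8 (deposit($100)): balance=$1200.00 total_interest=$100.00
After 9 (month_end (apply 2% monthly interest)): balance=$1224.00 total_interest=$124.00

Answer: 1224.00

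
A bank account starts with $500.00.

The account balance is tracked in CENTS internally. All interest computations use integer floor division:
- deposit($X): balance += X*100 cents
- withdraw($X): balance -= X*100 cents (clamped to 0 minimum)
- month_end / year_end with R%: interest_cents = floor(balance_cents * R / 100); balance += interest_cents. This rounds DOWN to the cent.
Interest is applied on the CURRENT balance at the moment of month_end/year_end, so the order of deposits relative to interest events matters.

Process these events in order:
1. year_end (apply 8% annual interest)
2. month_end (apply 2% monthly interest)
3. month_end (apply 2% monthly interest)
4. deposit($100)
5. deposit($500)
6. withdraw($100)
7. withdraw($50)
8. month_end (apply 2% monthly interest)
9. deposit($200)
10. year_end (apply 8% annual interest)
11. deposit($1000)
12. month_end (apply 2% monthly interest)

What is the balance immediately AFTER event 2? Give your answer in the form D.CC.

Answer: 550.80

Derivation:
After 1 (year_end (apply 8% annual interest)): balance=$540.00 total_interest=$40.00
After 2 (month_end (apply 2% monthly interest)): balance=$550.80 total_interest=$50.80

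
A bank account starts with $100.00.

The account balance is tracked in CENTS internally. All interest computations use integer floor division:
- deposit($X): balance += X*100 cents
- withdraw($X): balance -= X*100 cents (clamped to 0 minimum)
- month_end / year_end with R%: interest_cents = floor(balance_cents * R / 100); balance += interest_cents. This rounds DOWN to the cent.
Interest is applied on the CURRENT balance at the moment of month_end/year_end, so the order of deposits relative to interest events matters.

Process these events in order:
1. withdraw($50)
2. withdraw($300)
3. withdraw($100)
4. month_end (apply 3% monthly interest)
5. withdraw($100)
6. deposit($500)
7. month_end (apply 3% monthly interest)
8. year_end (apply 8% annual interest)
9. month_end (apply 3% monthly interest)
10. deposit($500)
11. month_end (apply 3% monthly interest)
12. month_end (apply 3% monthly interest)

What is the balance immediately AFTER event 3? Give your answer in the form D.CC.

After 1 (withdraw($50)): balance=$50.00 total_interest=$0.00
After 2 (withdraw($300)): balance=$0.00 total_interest=$0.00
After 3 (withdraw($100)): balance=$0.00 total_interest=$0.00

Answer: 0.00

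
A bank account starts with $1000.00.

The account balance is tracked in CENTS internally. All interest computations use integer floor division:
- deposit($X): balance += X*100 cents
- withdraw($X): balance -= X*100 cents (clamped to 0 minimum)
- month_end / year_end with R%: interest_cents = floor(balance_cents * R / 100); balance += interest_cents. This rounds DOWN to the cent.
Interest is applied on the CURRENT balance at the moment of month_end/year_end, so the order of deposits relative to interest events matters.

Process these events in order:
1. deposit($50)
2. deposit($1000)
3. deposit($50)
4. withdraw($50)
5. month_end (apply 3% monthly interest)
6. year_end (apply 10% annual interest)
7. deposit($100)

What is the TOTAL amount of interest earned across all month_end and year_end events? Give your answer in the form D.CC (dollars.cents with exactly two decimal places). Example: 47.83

Answer: 272.65

Derivation:
After 1 (deposit($50)): balance=$1050.00 total_interest=$0.00
After 2 (deposit($1000)): balance=$2050.00 total_interest=$0.00
After 3 (deposit($50)): balance=$2100.00 total_interest=$0.00
After 4 (withdraw($50)): balance=$2050.00 total_interest=$0.00
After 5 (month_end (apply 3% monthly interest)): balance=$2111.50 total_interest=$61.50
After 6 (year_end (apply 10% annual interest)): balance=$2322.65 total_interest=$272.65
After 7 (deposit($100)): balance=$2422.65 total_interest=$272.65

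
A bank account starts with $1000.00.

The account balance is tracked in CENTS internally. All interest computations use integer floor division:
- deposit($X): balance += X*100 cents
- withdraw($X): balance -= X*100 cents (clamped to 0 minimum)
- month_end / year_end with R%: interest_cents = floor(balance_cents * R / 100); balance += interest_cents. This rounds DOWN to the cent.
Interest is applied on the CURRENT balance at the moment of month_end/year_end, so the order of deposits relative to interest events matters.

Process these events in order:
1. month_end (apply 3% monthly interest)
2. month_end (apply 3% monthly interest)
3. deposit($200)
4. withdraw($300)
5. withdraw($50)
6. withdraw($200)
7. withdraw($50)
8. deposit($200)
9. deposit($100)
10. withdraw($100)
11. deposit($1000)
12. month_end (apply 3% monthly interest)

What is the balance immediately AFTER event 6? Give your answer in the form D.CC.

Answer: 710.90

Derivation:
After 1 (month_end (apply 3% monthly interest)): balance=$1030.00 total_interest=$30.00
After 2 (month_end (apply 3% monthly interest)): balance=$1060.90 total_interest=$60.90
After 3 (deposit($200)): balance=$1260.90 total_interest=$60.90
After 4 (withdraw($300)): balance=$960.90 total_interest=$60.90
After 5 (withdraw($50)): balance=$910.90 total_interest=$60.90
After 6 (withdraw($200)): balance=$710.90 total_interest=$60.90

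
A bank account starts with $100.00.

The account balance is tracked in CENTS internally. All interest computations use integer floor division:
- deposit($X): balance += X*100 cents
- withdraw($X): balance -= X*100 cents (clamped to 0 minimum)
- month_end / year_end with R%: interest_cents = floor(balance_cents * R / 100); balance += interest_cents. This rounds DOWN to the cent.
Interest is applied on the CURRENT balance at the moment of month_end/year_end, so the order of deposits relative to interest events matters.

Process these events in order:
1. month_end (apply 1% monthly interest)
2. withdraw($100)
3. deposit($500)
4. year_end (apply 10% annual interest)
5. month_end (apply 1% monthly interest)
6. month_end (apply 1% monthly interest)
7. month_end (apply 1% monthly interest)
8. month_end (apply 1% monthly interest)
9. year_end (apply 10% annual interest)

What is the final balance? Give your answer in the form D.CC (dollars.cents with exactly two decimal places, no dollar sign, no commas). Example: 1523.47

After 1 (month_end (apply 1% monthly interest)): balance=$101.00 total_interest=$1.00
After 2 (withdraw($100)): balance=$1.00 total_interest=$1.00
After 3 (deposit($500)): balance=$501.00 total_interest=$1.00
After 4 (year_end (apply 10% annual interest)): balance=$551.10 total_interest=$51.10
After 5 (month_end (apply 1% monthly interest)): balance=$556.61 total_interest=$56.61
After 6 (month_end (apply 1% monthly interest)): balance=$562.17 total_interest=$62.17
After 7 (month_end (apply 1% monthly interest)): balance=$567.79 total_interest=$67.79
After 8 (month_end (apply 1% monthly interest)): balance=$573.46 total_interest=$73.46
After 9 (year_end (apply 10% annual interest)): balance=$630.80 total_interest=$130.80

Answer: 630.80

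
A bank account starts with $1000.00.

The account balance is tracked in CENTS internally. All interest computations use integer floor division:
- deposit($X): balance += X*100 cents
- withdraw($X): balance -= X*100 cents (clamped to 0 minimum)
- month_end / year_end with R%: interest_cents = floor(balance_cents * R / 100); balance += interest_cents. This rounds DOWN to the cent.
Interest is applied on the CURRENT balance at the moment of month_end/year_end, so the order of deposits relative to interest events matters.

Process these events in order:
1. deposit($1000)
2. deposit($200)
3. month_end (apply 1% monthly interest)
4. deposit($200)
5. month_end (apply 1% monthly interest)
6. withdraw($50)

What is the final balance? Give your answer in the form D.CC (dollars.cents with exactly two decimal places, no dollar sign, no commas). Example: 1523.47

Answer: 2396.22

Derivation:
After 1 (deposit($1000)): balance=$2000.00 total_interest=$0.00
After 2 (deposit($200)): balance=$2200.00 total_interest=$0.00
After 3 (month_end (apply 1% monthly interest)): balance=$2222.00 total_interest=$22.00
After 4 (deposit($200)): balance=$2422.00 total_interest=$22.00
After 5 (month_end (apply 1% monthly interest)): balance=$2446.22 total_interest=$46.22
After 6 (withdraw($50)): balance=$2396.22 total_interest=$46.22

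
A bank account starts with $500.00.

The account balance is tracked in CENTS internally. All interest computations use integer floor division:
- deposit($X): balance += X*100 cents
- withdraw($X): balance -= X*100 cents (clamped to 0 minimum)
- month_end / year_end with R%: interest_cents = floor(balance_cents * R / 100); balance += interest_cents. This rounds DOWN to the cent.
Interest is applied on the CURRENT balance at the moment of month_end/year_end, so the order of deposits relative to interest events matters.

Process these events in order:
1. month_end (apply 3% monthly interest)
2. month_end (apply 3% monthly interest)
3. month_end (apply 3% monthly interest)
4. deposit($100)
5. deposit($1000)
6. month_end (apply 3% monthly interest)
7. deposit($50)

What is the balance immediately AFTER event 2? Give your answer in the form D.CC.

After 1 (month_end (apply 3% monthly interest)): balance=$515.00 total_interest=$15.00
After 2 (month_end (apply 3% monthly interest)): balance=$530.45 total_interest=$30.45

Answer: 530.45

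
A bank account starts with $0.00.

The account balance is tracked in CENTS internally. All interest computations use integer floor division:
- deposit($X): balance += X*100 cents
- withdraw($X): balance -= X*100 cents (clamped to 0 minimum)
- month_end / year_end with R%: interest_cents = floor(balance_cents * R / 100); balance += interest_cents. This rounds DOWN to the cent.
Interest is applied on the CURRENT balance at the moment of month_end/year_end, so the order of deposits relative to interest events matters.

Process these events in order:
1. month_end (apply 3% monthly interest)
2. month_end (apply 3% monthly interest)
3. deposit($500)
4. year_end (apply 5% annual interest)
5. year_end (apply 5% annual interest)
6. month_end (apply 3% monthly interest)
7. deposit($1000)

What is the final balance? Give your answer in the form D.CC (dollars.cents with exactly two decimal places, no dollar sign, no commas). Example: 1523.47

Answer: 1567.78

Derivation:
After 1 (month_end (apply 3% monthly interest)): balance=$0.00 total_interest=$0.00
After 2 (month_end (apply 3% monthly interest)): balance=$0.00 total_interest=$0.00
After 3 (deposit($500)): balance=$500.00 total_interest=$0.00
After 4 (year_end (apply 5% annual interest)): balance=$525.00 total_interest=$25.00
After 5 (year_end (apply 5% annual interest)): balance=$551.25 total_interest=$51.25
After 6 (month_end (apply 3% monthly interest)): balance=$567.78 total_interest=$67.78
After 7 (deposit($1000)): balance=$1567.78 total_interest=$67.78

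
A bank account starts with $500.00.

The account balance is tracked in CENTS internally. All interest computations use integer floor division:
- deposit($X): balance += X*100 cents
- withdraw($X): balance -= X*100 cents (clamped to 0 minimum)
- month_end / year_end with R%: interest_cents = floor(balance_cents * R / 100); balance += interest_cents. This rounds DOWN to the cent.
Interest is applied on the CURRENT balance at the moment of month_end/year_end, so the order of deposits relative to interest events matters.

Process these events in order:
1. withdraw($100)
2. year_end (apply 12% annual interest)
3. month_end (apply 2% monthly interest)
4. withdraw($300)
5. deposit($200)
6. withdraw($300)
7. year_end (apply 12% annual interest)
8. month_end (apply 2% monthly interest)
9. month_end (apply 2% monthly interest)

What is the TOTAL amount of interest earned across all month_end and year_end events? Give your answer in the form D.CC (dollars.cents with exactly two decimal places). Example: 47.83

Answer: 66.36

Derivation:
After 1 (withdraw($100)): balance=$400.00 total_interest=$0.00
After 2 (year_end (apply 12% annual interest)): balance=$448.00 total_interest=$48.00
After 3 (month_end (apply 2% monthly interest)): balance=$456.96 total_interest=$56.96
After 4 (withdraw($300)): balance=$156.96 total_interest=$56.96
After 5 (deposit($200)): balance=$356.96 total_interest=$56.96
After 6 (withdraw($300)): balance=$56.96 total_interest=$56.96
After 7 (year_end (apply 12% annual interest)): balance=$63.79 total_interest=$63.79
After 8 (month_end (apply 2% monthly interest)): balance=$65.06 total_interest=$65.06
After 9 (month_end (apply 2% monthly interest)): balance=$66.36 total_interest=$66.36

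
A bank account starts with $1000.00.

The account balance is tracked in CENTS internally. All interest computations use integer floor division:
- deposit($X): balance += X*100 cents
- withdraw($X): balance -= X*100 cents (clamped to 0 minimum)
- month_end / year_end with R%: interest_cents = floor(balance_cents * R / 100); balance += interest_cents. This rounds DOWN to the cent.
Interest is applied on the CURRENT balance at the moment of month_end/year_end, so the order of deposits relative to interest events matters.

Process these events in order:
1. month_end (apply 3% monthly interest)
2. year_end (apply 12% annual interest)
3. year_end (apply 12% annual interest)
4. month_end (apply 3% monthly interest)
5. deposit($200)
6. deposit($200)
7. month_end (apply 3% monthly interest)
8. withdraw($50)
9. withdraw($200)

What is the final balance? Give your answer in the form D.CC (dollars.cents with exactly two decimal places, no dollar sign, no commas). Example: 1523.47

Answer: 1532.71

Derivation:
After 1 (month_end (apply 3% monthly interest)): balance=$1030.00 total_interest=$30.00
After 2 (year_end (apply 12% annual interest)): balance=$1153.60 total_interest=$153.60
After 3 (year_end (apply 12% annual interest)): balance=$1292.03 total_interest=$292.03
After 4 (month_end (apply 3% monthly interest)): balance=$1330.79 total_interest=$330.79
After 5 (deposit($200)): balance=$1530.79 total_interest=$330.79
After 6 (deposit($200)): balance=$1730.79 total_interest=$330.79
After 7 (month_end (apply 3% monthly interest)): balance=$1782.71 total_interest=$382.71
After 8 (withdraw($50)): balance=$1732.71 total_interest=$382.71
After 9 (withdraw($200)): balance=$1532.71 total_interest=$382.71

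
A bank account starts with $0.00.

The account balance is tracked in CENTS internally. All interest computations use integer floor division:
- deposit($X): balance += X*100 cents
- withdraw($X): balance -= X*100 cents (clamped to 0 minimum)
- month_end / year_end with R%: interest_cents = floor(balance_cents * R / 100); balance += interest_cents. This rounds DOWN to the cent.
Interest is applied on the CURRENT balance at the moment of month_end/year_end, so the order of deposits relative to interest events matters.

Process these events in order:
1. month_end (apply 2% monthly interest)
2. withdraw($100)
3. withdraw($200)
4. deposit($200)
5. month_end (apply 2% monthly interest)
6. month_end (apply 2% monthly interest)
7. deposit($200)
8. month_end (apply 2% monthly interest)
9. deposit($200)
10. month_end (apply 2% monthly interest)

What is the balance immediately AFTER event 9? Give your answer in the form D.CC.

Answer: 616.24

Derivation:
After 1 (month_end (apply 2% monthly interest)): balance=$0.00 total_interest=$0.00
After 2 (withdraw($100)): balance=$0.00 total_interest=$0.00
After 3 (withdraw($200)): balance=$0.00 total_interest=$0.00
After 4 (deposit($200)): balance=$200.00 total_interest=$0.00
After 5 (month_end (apply 2% monthly interest)): balance=$204.00 total_interest=$4.00
After 6 (month_end (apply 2% monthly interest)): balance=$208.08 total_interest=$8.08
After 7 (deposit($200)): balance=$408.08 total_interest=$8.08
After 8 (month_end (apply 2% monthly interest)): balance=$416.24 total_interest=$16.24
After 9 (deposit($200)): balance=$616.24 total_interest=$16.24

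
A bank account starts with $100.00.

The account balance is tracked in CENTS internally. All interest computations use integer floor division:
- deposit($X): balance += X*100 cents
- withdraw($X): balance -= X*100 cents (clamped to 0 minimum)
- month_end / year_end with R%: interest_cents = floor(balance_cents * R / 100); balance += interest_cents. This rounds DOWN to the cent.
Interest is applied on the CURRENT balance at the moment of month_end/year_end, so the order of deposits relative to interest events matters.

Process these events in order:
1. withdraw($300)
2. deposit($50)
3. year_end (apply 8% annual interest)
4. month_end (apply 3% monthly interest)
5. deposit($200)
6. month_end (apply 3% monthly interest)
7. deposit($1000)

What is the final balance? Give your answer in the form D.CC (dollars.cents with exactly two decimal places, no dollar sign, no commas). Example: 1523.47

Answer: 1263.28

Derivation:
After 1 (withdraw($300)): balance=$0.00 total_interest=$0.00
After 2 (deposit($50)): balance=$50.00 total_interest=$0.00
After 3 (year_end (apply 8% annual interest)): balance=$54.00 total_interest=$4.00
After 4 (month_end (apply 3% monthly interest)): balance=$55.62 total_interest=$5.62
After 5 (deposit($200)): balance=$255.62 total_interest=$5.62
After 6 (month_end (apply 3% monthly interest)): balance=$263.28 total_interest=$13.28
After 7 (deposit($1000)): balance=$1263.28 total_interest=$13.28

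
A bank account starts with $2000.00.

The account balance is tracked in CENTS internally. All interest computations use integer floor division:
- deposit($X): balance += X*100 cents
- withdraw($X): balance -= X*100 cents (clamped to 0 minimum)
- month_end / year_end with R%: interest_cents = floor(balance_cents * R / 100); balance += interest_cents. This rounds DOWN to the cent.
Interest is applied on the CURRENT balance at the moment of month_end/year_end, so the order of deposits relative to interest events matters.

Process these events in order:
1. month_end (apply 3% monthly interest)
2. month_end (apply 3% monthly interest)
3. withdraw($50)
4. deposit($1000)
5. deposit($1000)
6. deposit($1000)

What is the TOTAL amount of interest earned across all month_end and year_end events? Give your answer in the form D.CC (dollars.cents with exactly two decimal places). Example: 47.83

After 1 (month_end (apply 3% monthly interest)): balance=$2060.00 total_interest=$60.00
After 2 (month_end (apply 3% monthly interest)): balance=$2121.80 total_interest=$121.80
After 3 (withdraw($50)): balance=$2071.80 total_interest=$121.80
After 4 (deposit($1000)): balance=$3071.80 total_interest=$121.80
After 5 (deposit($1000)): balance=$4071.80 total_interest=$121.80
After 6 (deposit($1000)): balance=$5071.80 total_interest=$121.80

Answer: 121.80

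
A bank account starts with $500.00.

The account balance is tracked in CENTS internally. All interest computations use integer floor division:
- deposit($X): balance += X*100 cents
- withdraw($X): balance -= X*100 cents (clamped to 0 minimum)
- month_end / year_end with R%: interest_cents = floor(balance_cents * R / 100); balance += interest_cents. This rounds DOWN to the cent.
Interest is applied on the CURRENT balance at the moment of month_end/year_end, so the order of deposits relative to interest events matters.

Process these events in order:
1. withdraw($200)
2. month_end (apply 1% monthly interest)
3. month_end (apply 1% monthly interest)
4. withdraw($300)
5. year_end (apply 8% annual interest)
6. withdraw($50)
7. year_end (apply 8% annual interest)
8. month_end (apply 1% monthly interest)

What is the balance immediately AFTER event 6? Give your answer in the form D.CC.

After 1 (withdraw($200)): balance=$300.00 total_interest=$0.00
After 2 (month_end (apply 1% monthly interest)): balance=$303.00 total_interest=$3.00
After 3 (month_end (apply 1% monthly interest)): balance=$306.03 total_interest=$6.03
After 4 (withdraw($300)): balance=$6.03 total_interest=$6.03
After 5 (year_end (apply 8% annual interest)): balance=$6.51 total_interest=$6.51
After 6 (withdraw($50)): balance=$0.00 total_interest=$6.51

Answer: 0.00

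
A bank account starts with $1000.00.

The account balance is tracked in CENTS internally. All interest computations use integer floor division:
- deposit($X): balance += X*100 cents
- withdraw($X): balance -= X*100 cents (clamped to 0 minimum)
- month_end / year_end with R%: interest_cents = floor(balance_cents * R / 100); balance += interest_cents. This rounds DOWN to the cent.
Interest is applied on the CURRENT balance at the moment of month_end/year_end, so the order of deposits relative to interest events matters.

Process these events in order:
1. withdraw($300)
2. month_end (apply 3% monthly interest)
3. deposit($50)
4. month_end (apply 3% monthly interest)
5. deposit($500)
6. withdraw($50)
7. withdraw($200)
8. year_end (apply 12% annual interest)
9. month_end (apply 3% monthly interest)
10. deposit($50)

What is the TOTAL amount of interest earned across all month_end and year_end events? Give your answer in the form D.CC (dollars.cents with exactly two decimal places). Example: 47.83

After 1 (withdraw($300)): balance=$700.00 total_interest=$0.00
After 2 (month_end (apply 3% monthly interest)): balance=$721.00 total_interest=$21.00
After 3 (deposit($50)): balance=$771.00 total_interest=$21.00
After 4 (month_end (apply 3% monthly interest)): balance=$794.13 total_interest=$44.13
After 5 (deposit($500)): balance=$1294.13 total_interest=$44.13
After 6 (withdraw($50)): balance=$1244.13 total_interest=$44.13
After 7 (withdraw($200)): balance=$1044.13 total_interest=$44.13
After 8 (year_end (apply 12% annual interest)): balance=$1169.42 total_interest=$169.42
After 9 (month_end (apply 3% monthly interest)): balance=$1204.50 total_interest=$204.50
After 10 (deposit($50)): balance=$1254.50 total_interest=$204.50

Answer: 204.50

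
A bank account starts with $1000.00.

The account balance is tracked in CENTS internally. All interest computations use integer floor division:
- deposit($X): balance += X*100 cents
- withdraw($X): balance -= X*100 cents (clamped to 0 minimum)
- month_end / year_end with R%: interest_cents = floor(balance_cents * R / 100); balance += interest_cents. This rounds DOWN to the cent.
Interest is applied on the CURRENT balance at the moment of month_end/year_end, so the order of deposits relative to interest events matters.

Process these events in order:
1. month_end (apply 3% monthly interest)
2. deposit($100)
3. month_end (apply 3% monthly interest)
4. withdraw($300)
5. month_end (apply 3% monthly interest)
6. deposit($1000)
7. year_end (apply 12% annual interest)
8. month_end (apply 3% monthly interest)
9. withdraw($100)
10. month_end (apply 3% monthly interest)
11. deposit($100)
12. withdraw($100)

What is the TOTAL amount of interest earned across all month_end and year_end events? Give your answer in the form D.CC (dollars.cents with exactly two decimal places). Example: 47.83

Answer: 442.47

Derivation:
After 1 (month_end (apply 3% monthly interest)): balance=$1030.00 total_interest=$30.00
After 2 (deposit($100)): balance=$1130.00 total_interest=$30.00
After 3 (month_end (apply 3% monthly interest)): balance=$1163.90 total_interest=$63.90
After 4 (withdraw($300)): balance=$863.90 total_interest=$63.90
After 5 (month_end (apply 3% monthly interest)): balance=$889.81 total_interest=$89.81
After 6 (deposit($1000)): balance=$1889.81 total_interest=$89.81
After 7 (year_end (apply 12% annual interest)): balance=$2116.58 total_interest=$316.58
After 8 (month_end (apply 3% monthly interest)): balance=$2180.07 total_interest=$380.07
After 9 (withdraw($100)): balance=$2080.07 total_interest=$380.07
After 10 (month_end (apply 3% monthly interest)): balance=$2142.47 total_interest=$442.47
After 11 (deposit($100)): balance=$2242.47 total_interest=$442.47
After 12 (withdraw($100)): balance=$2142.47 total_interest=$442.47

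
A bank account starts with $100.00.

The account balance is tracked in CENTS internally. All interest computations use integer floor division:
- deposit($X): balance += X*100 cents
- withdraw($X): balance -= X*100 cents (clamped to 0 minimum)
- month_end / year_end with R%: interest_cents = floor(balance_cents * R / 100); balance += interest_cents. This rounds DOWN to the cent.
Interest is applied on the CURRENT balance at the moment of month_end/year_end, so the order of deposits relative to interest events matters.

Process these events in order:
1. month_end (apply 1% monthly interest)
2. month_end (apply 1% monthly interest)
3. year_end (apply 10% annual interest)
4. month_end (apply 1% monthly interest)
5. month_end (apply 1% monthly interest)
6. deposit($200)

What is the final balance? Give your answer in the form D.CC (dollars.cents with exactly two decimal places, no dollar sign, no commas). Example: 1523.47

Answer: 314.46

Derivation:
After 1 (month_end (apply 1% monthly interest)): balance=$101.00 total_interest=$1.00
After 2 (month_end (apply 1% monthly interest)): balance=$102.01 total_interest=$2.01
After 3 (year_end (apply 10% annual interest)): balance=$112.21 total_interest=$12.21
After 4 (month_end (apply 1% monthly interest)): balance=$113.33 total_interest=$13.33
After 5 (month_end (apply 1% monthly interest)): balance=$114.46 total_interest=$14.46
After 6 (deposit($200)): balance=$314.46 total_interest=$14.46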